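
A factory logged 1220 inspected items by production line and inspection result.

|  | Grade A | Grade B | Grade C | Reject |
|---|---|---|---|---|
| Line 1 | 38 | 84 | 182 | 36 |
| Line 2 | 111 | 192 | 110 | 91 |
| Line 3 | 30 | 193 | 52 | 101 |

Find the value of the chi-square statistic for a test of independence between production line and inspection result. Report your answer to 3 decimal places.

203.475

Row totals: 340, 504, 376. Column totals: 179, 469, 344, 228. Grand total N = 1220.
Expected counts (row total × column total / N):
  Line 1, Grade A: 340×179/1220 = 49.88525
  Line 1, Grade B: 340×469/1220 = 130.70492
  Line 1, Grade C: 340×344/1220 = 95.86885
  Line 1, Reject: 340×228/1220 = 63.54098
  Line 2, Grade A: 504×179/1220 = 73.94754
  Line 2, Grade B: 504×469/1220 = 193.75082
  Line 2, Grade C: 504×344/1220 = 142.11148
  Line 2, Reject: 504×228/1220 = 94.19016
  Line 3, Grade A: 376×179/1220 = 55.16721
  Line 3, Grade B: 376×469/1220 = 144.54426
  Line 3, Grade C: 376×344/1220 = 106.01967
  Line 3, Reject: 376×228/1220 = 70.26885
Contributions (O − E)²/E:
  (38 − 49.88525)²/49.88525 = 2.8317
  (84 − 130.70492)²/130.70492 = 16.6891
  (182 − 95.86885)²/95.86885 = 77.3825
  (36 − 63.54098)²/63.54098 = 11.9373
  (111 − 73.94754)²/73.94754 = 18.5657
  (192 − 193.75082)²/193.75082 = 0.0158
  (110 − 142.11148)²/142.11148 = 7.2559
  (91 − 94.19016)²/94.19016 = 0.1080
  (30 − 55.16721)²/55.16721 = 11.4812
  (193 − 144.54426)²/144.54426 = 16.2439
  (52 − 106.01967)²/106.01967 = 27.5244
  (101 − 70.26885)²/70.26885 = 13.4399
χ² = 2.8317 + 16.6891 + 77.3825 + 11.9373 + 18.5657 + 0.0158 + 7.2559 + 0.1080 + 11.4812 + 16.2439 + 27.5244 + 13.4399 = 203.475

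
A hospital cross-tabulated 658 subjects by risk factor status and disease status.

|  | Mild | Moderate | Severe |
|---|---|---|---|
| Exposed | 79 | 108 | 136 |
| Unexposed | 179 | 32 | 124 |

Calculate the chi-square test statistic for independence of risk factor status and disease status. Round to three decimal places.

Row totals: 323, 335. Column totals: 258, 140, 260. Grand total N = 658.
Expected counts (row total × column total / N):
  Exposed, Mild: 323×258/658 = 126.64742
  Exposed, Moderate: 323×140/658 = 68.72340
  Exposed, Severe: 323×260/658 = 127.62918
  Unexposed, Mild: 335×258/658 = 131.35258
  Unexposed, Moderate: 335×140/658 = 71.27660
  Unexposed, Severe: 335×260/658 = 132.37082
Contributions (O − E)²/E:
  (79 − 126.64742)²/126.64742 = 17.9260
  (108 − 68.72340)²/68.72340 = 22.4472
  (136 − 127.62918)²/127.62918 = 0.5490
  (179 − 131.35258)²/131.35258 = 17.2838
  (32 − 71.27660)²/71.27660 = 21.6432
  (124 − 132.37082)²/132.37082 = 0.5294
χ² = 17.9260 + 22.4472 + 0.5490 + 17.2838 + 21.6432 + 0.5294 = 80.379

80.379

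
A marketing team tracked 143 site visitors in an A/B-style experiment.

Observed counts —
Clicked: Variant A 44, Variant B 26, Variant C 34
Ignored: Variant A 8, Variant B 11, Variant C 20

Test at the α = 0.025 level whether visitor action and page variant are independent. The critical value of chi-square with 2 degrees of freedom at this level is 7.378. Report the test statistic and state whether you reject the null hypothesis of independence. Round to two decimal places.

6.41; fail to reject H₀

Row totals: 104, 39. Column totals: 52, 37, 54. Grand total N = 143.
Expected counts (row total × column total / N):
  Clicked, Variant A: 104×52/143 = 37.818
  Clicked, Variant B: 104×37/143 = 26.909
  Clicked, Variant C: 104×54/143 = 39.273
  Ignored, Variant A: 39×52/143 = 14.182
  Ignored, Variant B: 39×37/143 = 10.091
  Ignored, Variant C: 39×54/143 = 14.727
Contributions (O − E)²/E:
  (44 − 37.818)²/37.818 = 1.0106
  (26 − 26.909)²/26.909 = 0.0307
  (34 − 39.273)²/39.273 = 0.7080
  (8 − 14.182)²/14.182 = 2.6948
  (11 − 10.091)²/10.091 = 0.0819
  (20 − 14.727)²/14.727 = 1.8880
χ² = 1.0106 + 0.0307 + 0.7080 + 2.6948 + 0.0819 + 1.8880 = 6.41
df = (2−1)(3−1) = 2. Since 6.41 < 7.378, fail to reject the null hypothesis of independence at α = 0.025.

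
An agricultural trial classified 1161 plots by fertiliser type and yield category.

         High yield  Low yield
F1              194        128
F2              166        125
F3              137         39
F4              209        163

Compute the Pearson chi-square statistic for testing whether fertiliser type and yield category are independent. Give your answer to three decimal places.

26.537

Row totals: 322, 291, 176, 372. Column totals: 706, 455. Grand total N = 1161.
Expected counts (row total × column total / N):
  F1, High yield: 322×706/1161 = 195.8071
  F1, Low yield: 322×455/1161 = 126.1929
  F2, High yield: 291×706/1161 = 176.9561
  F2, Low yield: 291×455/1161 = 114.0439
  F3, High yield: 176×706/1161 = 107.0250
  F3, Low yield: 176×455/1161 = 68.9750
  F4, High yield: 372×706/1161 = 226.2119
  F4, Low yield: 372×455/1161 = 145.7881
Contributions (O − E)²/E:
  (194 − 195.8071)²/195.8071 = 0.0167
  (128 − 126.1929)²/126.1929 = 0.0259
  (166 − 176.9561)²/176.9561 = 0.6783
  (125 − 114.0439)²/114.0439 = 1.0525
  (137 − 107.0250)²/107.0250 = 8.3952
  (39 − 68.9750)²/68.9750 = 13.0265
  (209 − 226.2119)²/226.2119 = 1.3096
  (163 − 145.7881)²/145.7881 = 2.0321
χ² = 0.0167 + 0.0259 + 0.6783 + 1.0525 + 8.3952 + 13.0265 + 1.3096 + 2.0321 = 26.537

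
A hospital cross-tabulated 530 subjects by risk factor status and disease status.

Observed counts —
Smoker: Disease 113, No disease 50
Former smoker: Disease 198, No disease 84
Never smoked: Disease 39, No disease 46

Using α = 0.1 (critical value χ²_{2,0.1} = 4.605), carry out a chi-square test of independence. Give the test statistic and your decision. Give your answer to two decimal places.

Row totals: 163, 282, 85. Column totals: 350, 180. Grand total N = 530.
Expected counts (row total × column total / N):
  Smoker, Disease: 163×350/530 = 107.642
  Smoker, No disease: 163×180/530 = 55.358
  Former smoker, Disease: 282×350/530 = 186.226
  Former smoker, No disease: 282×180/530 = 95.774
  Never smoked, Disease: 85×350/530 = 56.132
  Never smoked, No disease: 85×180/530 = 28.868
Contributions (O − E)²/E:
  (113 − 107.642)²/107.642 = 0.2667
  (50 − 55.358)²/55.358 = 0.5186
  (198 − 186.226)²/186.226 = 0.7444
  (84 − 95.774)²/95.774 = 1.4474
  (39 − 56.132)²/56.132 = 5.2288
  (46 − 28.868)²/28.868 = 10.1672
χ² = 0.2667 + 0.5186 + 0.7444 + 1.4474 + 5.2288 + 10.1672 = 18.37
df = (3−1)(2−1) = 2. Since 18.37 > 4.605, reject the null hypothesis of independence at α = 0.1.

18.37; reject H₀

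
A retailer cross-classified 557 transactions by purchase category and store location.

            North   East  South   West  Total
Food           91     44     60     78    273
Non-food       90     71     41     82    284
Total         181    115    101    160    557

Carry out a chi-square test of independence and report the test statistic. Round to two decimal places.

Grand total N = 557.
Expected counts (row total × column total / N):
  Food, North: 273×181/557 = 88.713
  Food, East: 273×115/557 = 56.364
  Food, South: 273×101/557 = 49.503
  Food, West: 273×160/557 = 78.420
  Non-food, North: 284×181/557 = 92.287
  Non-food, East: 284×115/557 = 58.636
  Non-food, South: 284×101/557 = 51.497
  Non-food, West: 284×160/557 = 81.580
Contributions (O − E)²/E:
  (91 − 88.713)²/88.713 = 0.0590
  (44 − 56.364)²/56.364 = 2.7122
  (60 − 49.503)²/49.503 = 2.2259
  (78 − 78.420)²/78.420 = 0.0022
  (90 − 92.287)²/92.287 = 0.0567
  (71 − 58.636)²/58.636 = 2.6071
  (41 − 51.497)²/51.497 = 2.1397
  (82 − 81.580)²/81.580 = 0.0022
χ² = 0.0590 + 2.7122 + 2.2259 + 0.0022 + 0.0567 + 2.6071 + 2.1397 + 0.0022 = 9.81

9.81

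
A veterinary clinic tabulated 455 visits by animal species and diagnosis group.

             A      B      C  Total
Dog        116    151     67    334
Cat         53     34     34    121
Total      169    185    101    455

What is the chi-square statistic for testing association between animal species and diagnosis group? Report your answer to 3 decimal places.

10.949

Grand total N = 455.
Expected counts (row total × column total / N):
  Dog, A: 334×169/455 = 124.0571
  Dog, B: 334×185/455 = 135.8022
  Dog, C: 334×101/455 = 74.1407
  Cat, A: 121×169/455 = 44.9429
  Cat, B: 121×185/455 = 49.1978
  Cat, C: 121×101/455 = 26.8593
Contributions (O − E)²/E:
  (116 − 124.0571)²/124.0571 = 0.5233
  (151 − 135.8022)²/135.8022 = 1.7008
  (67 − 74.1407)²/74.1407 = 0.6877
  (53 − 44.9429)²/44.9429 = 1.4444
  (34 − 49.1978)²/49.1978 = 4.6948
  (34 − 26.8593)²/26.8593 = 1.8984
χ² = 0.5233 + 1.7008 + 0.6877 + 1.4444 + 4.6948 + 1.8984 = 10.949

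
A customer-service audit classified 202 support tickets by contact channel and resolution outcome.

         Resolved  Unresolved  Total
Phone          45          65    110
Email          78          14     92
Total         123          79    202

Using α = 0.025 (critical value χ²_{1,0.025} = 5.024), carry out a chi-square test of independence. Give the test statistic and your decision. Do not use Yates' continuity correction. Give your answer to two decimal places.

Grand total N = 202.
Expected counts (row total × column total / N):
  Phone, Resolved: 110×123/202 = 66.9802
  Phone, Unresolved: 110×79/202 = 43.0198
  Email, Resolved: 92×123/202 = 56.0198
  Email, Unresolved: 92×79/202 = 35.9802
Contributions (O − E)²/E:
  (45 − 66.9802)²/66.9802 = 7.2130
  (65 − 43.0198)²/43.0198 = 11.2304
  (78 − 56.0198)²/56.0198 = 8.6243
  (14 − 35.9802)²/35.9802 = 13.4276
χ² = 7.2130 + 11.2304 + 8.6243 + 13.4276 = 40.50
df = (2−1)(2−1) = 1. Since 40.50 > 5.024, reject the null hypothesis of independence at α = 0.025.

40.50; reject H₀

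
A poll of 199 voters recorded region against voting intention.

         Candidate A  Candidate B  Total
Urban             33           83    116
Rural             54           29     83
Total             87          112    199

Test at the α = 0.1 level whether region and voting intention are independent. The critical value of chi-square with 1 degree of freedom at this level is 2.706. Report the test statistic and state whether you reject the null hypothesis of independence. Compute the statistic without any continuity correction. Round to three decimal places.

26.357; reject H₀

Grand total N = 199.
Expected counts (row total × column total / N):
  Urban, Candidate A: 116×87/199 = 50.7136
  Urban, Candidate B: 116×112/199 = 65.2864
  Rural, Candidate A: 83×87/199 = 36.2864
  Rural, Candidate B: 83×112/199 = 46.7136
Contributions (O − E)²/E:
  (33 − 50.7136)²/50.7136 = 6.1871
  (83 − 65.2864)²/65.2864 = 4.8061
  (54 − 36.2864)²/36.2864 = 8.6471
  (29 − 46.7136)²/46.7136 = 6.7169
χ² = 6.1871 + 4.8061 + 8.6471 + 6.7169 = 26.357
df = (2−1)(2−1) = 1. Since 26.357 > 2.706, reject the null hypothesis of independence at α = 0.1.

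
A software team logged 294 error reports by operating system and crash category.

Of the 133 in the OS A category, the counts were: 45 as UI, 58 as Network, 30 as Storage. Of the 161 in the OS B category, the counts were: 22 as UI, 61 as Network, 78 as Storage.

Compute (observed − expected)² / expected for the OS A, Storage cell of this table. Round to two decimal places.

Row total (OS A) = 133; column total (Storage) = 108; N = 294.
Expected count E = 133 × 108 / 294 = 48.857.
Contribution = (O − E)²/E = (30 − 48.857)² / 48.857 = 7.28.

7.28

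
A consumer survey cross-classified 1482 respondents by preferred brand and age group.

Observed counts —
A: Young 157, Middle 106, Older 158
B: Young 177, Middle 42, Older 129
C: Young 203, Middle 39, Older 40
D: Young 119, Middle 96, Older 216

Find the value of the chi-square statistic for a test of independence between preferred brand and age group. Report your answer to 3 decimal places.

Row totals: 421, 348, 282, 431. Column totals: 656, 283, 543. Grand total N = 1482.
Expected counts (row total × column total / N):
  A, Young: 421×656/1482 = 186.3536
  A, Middle: 421×283/1482 = 80.3934
  A, Older: 421×543/1482 = 154.2530
  B, Young: 348×656/1482 = 154.0405
  B, Middle: 348×283/1482 = 66.4534
  B, Older: 348×543/1482 = 127.5061
  C, Young: 282×656/1482 = 124.8259
  C, Middle: 282×283/1482 = 53.8502
  C, Older: 282×543/1482 = 103.3239
  D, Young: 431×656/1482 = 190.7800
  D, Middle: 431×283/1482 = 82.3030
  D, Older: 431×543/1482 = 157.9170
Contributions (O − E)²/E:
  (157 − 186.3536)²/186.3536 = 4.6237
  (106 − 80.3934)²/80.3934 = 8.1561
  (158 − 154.2530)²/154.2530 = 0.0910
  (177 − 154.0405)²/154.0405 = 3.4221
  (42 − 66.4534)²/66.4534 = 8.9983
  (129 − 127.5061)²/127.5061 = 0.0175
  (203 − 124.8259)²/124.8259 = 48.9577
  (39 − 53.8502)²/53.8502 = 4.0952
  (40 − 103.3239)²/103.3239 = 38.8092
  (119 − 190.7800)²/190.7800 = 27.0069
  (96 − 82.3030)²/82.3030 = 2.2795
  (216 − 157.9170)²/157.9170 = 21.3633
χ² = 4.6237 + 8.1561 + 0.0910 + 3.4221 + 8.9983 + 0.0175 + 48.9577 + 4.0952 + 38.8092 + 27.0069 + 2.2795 + 21.3633 = 167.821

167.821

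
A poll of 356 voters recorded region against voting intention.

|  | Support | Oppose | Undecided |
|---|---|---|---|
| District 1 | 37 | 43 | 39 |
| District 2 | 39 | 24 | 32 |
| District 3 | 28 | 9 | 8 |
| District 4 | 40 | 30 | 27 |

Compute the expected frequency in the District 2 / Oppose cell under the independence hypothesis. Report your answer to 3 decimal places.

Row total (District 2) = 95; column total (Oppose) = 106; grand total N = 356.
Expected count = (row total × column total) / N = 95 × 106 / 356 = 28.287.

28.287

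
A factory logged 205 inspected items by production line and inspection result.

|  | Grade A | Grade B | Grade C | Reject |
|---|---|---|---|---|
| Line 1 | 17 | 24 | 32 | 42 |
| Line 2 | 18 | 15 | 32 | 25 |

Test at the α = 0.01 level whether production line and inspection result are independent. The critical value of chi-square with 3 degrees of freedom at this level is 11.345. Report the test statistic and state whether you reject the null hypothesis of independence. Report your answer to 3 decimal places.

3.421; fail to reject H₀

Row totals: 115, 90. Column totals: 35, 39, 64, 67. Grand total N = 205.
Expected counts (row total × column total / N):
  Line 1, Grade A: 115×35/205 = 19.6341
  Line 1, Grade B: 115×39/205 = 21.8780
  Line 1, Grade C: 115×64/205 = 35.9024
  Line 1, Reject: 115×67/205 = 37.5854
  Line 2, Grade A: 90×35/205 = 15.3659
  Line 2, Grade B: 90×39/205 = 17.1220
  Line 2, Grade C: 90×64/205 = 28.0976
  Line 2, Reject: 90×67/205 = 29.4146
Contributions (O − E)²/E:
  (17 − 19.6341)²/19.6341 = 0.3534
  (24 − 21.8780)²/21.8780 = 0.2058
  (32 − 35.9024)²/35.9024 = 0.4242
  (42 − 37.5854)²/37.5854 = 0.5185
  (18 − 15.3659)²/15.3659 = 0.4516
  (15 − 17.1220)²/17.1220 = 0.2630
  (32 − 28.0976)²/28.0976 = 0.5420
  (25 − 29.4146)²/29.4146 = 0.6626
χ² = 0.3534 + 0.2058 + 0.4242 + 0.5185 + 0.4516 + 0.2630 + 0.5420 + 0.6626 = 3.421
df = (2−1)(4−1) = 3. Since 3.421 < 11.345, fail to reject the null hypothesis of independence at α = 0.01.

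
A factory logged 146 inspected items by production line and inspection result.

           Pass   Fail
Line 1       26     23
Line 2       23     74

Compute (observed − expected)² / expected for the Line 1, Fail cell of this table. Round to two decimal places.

2.80

Row total (Line 1) = 49; column total (Fail) = 97; N = 146.
Expected count E = 49 × 97 / 146 = 32.555.
Contribution = (O − E)²/E = (23 − 32.555)² / 32.555 = 2.80.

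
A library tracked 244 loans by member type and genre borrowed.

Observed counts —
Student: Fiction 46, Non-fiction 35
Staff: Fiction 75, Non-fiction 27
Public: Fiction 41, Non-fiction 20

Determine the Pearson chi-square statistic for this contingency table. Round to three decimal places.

Row totals: 81, 102, 61. Column totals: 162, 82. Grand total N = 244.
Expected counts (row total × column total / N):
  Student, Fiction: 81×162/244 = 53.7787
  Student, Non-fiction: 81×82/244 = 27.2213
  Staff, Fiction: 102×162/244 = 67.7213
  Staff, Non-fiction: 102×82/244 = 34.2787
  Public, Fiction: 61×162/244 = 40.5000
  Public, Non-fiction: 61×82/244 = 20.5000
Contributions (O − E)²/E:
  (46 − 53.7787)²/53.7787 = 1.1251
  (35 − 27.2213)²/27.2213 = 2.2228
  (75 − 67.7213)²/67.7213 = 0.7823
  (27 − 34.2787)²/34.2787 = 1.5456
  (41 − 40.5000)²/40.5000 = 0.0062
  (20 − 20.5000)²/20.5000 = 0.0122
χ² = 1.1251 + 2.2228 + 0.7823 + 1.5456 + 0.0062 + 0.0122 = 5.694

5.694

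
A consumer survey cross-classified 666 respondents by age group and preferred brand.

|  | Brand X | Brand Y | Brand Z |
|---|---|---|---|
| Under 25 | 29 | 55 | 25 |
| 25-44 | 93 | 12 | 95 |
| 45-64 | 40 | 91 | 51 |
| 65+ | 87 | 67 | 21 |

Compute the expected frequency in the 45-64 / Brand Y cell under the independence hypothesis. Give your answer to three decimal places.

61.486

Row total (45-64) = 182; column total (Brand Y) = 225; grand total N = 666.
Expected count = (row total × column total) / N = 182 × 225 / 666 = 61.486.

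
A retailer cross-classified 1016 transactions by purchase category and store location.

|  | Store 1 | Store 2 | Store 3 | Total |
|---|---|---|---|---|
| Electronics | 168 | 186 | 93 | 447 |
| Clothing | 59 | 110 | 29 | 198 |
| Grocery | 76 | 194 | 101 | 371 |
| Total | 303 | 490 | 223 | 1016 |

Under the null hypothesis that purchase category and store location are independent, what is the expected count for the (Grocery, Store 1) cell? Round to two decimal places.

110.64

Row total (Grocery) = 371; column total (Store 1) = 303; grand total N = 1016.
Expected count = (row total × column total) / N = 371 × 303 / 1016 = 110.64.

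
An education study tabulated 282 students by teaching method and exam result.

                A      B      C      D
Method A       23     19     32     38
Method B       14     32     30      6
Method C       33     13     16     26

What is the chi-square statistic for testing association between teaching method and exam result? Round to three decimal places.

Row totals: 112, 82, 88. Column totals: 70, 64, 78, 70. Grand total N = 282.
Expected counts (row total × column total / N):
  Method A, A: 112×70/282 = 27.8014
  Method A, B: 112×64/282 = 25.4184
  Method A, C: 112×78/282 = 30.9787
  Method A, D: 112×70/282 = 27.8014
  Method B, A: 82×70/282 = 20.3546
  Method B, B: 82×64/282 = 18.6099
  Method B, C: 82×78/282 = 22.6809
  Method B, D: 82×70/282 = 20.3546
  Method C, A: 88×70/282 = 21.8440
  Method C, B: 88×64/282 = 19.9716
  Method C, C: 88×78/282 = 24.3404
  Method C, D: 88×70/282 = 21.8440
Contributions (O − E)²/E:
  (23 − 27.8014)²/27.8014 = 0.8292
  (19 − 25.4184)²/25.4184 = 1.6207
  (32 − 30.9787)²/30.9787 = 0.0337
  (38 − 27.8014)²/27.8014 = 3.7412
  (14 − 20.3546)²/20.3546 = 1.9839
  (32 − 18.6099)²/18.6099 = 9.6344
  (30 − 22.6809)²/22.6809 = 2.3619
  (6 − 20.3546)²/20.3546 = 10.1232
  (33 − 21.8440)²/21.8440 = 5.6975
  (13 − 19.9716)²/19.9716 = 2.4336
  (16 − 24.3404)²/24.3404 = 2.8579
  (26 − 21.8440)²/21.8440 = 0.7907
χ² = 0.8292 + 1.6207 + 0.0337 + 3.7412 + 1.9839 + 9.6344 + 2.3619 + 10.1232 + 5.6975 + 2.4336 + 2.8579 + 0.7907 = 42.108

42.108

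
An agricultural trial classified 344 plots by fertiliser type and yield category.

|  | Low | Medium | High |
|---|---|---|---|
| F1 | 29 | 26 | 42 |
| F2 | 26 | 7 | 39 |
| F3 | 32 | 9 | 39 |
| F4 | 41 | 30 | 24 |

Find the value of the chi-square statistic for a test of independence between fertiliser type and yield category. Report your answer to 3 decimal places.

26.949

Row totals: 97, 72, 80, 95. Column totals: 128, 72, 144. Grand total N = 344.
Expected counts (row total × column total / N):
  F1, Low: 97×128/344 = 36.09302
  F1, Medium: 97×72/344 = 20.30233
  F1, High: 97×144/344 = 40.60465
  F2, Low: 72×128/344 = 26.79070
  F2, Medium: 72×72/344 = 15.06977
  F2, High: 72×144/344 = 30.13953
  F3, Low: 80×128/344 = 29.76744
  F3, Medium: 80×72/344 = 16.74419
  F3, High: 80×144/344 = 33.48837
  F4, Low: 95×128/344 = 35.34884
  F4, Medium: 95×72/344 = 19.88372
  F4, High: 95×144/344 = 39.76744
Contributions (O − E)²/E:
  (29 − 36.09302)²/36.09302 = 1.3939
  (26 − 20.30233)²/20.30233 = 1.5990
  (42 − 40.60465)²/40.60465 = 0.0480
  (26 − 26.79070)²/26.79070 = 0.0233
  (7 − 15.06977)²/15.06977 = 4.3213
  (39 − 30.13953)²/30.13953 = 2.6048
  (32 − 29.76744)²/29.76744 = 0.1674
  (9 − 16.74419)²/16.74419 = 3.5817
  (39 − 33.48837)²/33.48837 = 0.9071
  (41 − 35.34884)²/35.34884 = 0.9034
  (30 − 19.88372)²/19.88372 = 5.1469
  (24 − 39.76744)²/39.76744 = 6.2517
χ² = 1.3939 + 1.5990 + 0.0480 + 0.0233 + 4.3213 + 2.6048 + 0.1674 + 3.5817 + 0.9071 + 0.9034 + 5.1469 + 6.2517 = 26.949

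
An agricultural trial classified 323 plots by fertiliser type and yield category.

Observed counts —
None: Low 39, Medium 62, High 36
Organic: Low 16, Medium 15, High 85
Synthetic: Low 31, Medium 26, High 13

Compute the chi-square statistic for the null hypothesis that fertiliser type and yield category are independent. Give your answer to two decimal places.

Row totals: 137, 116, 70. Column totals: 86, 103, 134. Grand total N = 323.
Expected counts (row total × column total / N):
  None, Low: 137×86/323 = 36.477
  None, Medium: 137×103/323 = 43.687
  None, High: 137×134/323 = 56.836
  Organic, Low: 116×86/323 = 30.885
  Organic, Medium: 116×103/323 = 36.991
  Organic, High: 116×134/323 = 48.124
  Synthetic, Low: 70×86/323 = 18.638
  Synthetic, Medium: 70×103/323 = 22.322
  Synthetic, High: 70×134/323 = 29.040
Contributions (O − E)²/E:
  (39 − 36.477)²/36.477 = 0.1745
  (62 − 43.687)²/43.687 = 7.6766
  (36 − 56.836)²/56.836 = 7.6384
  (16 − 30.885)²/30.885 = 7.1738
  (15 − 36.991)²/36.991 = 13.0736
  (85 − 48.124)²/48.124 = 28.2570
  (31 − 18.638)²/18.638 = 8.1993
  (26 − 22.322)²/22.322 = 0.6060
  (13 − 29.040)²/29.040 = 8.8596
χ² = 0.1745 + 7.6766 + 7.6384 + 7.1738 + 13.0736 + 28.2570 + 8.1993 + 0.6060 + 8.8596 = 81.66

81.66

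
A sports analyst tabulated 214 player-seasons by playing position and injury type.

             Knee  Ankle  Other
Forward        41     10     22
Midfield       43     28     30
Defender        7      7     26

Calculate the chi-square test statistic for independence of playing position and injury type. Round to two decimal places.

Row totals: 73, 101, 40. Column totals: 91, 45, 78. Grand total N = 214.
Expected counts (row total × column total / N):
  Forward, Knee: 73×91/214 = 31.042
  Forward, Ankle: 73×45/214 = 15.350
  Forward, Other: 73×78/214 = 26.607
  Midfield, Knee: 101×91/214 = 42.949
  Midfield, Ankle: 101×45/214 = 21.238
  Midfield, Other: 101×78/214 = 36.813
  Defender, Knee: 40×91/214 = 17.009
  Defender, Ankle: 40×45/214 = 8.411
  Defender, Other: 40×78/214 = 14.579
Contributions (O − E)²/E:
  (41 − 31.042)²/31.042 = 3.1944
  (10 − 15.350)²/15.350 = 1.8647
  (22 − 26.607)²/26.607 = 0.7977
  (43 − 42.949)²/42.949 = 0.0001
  (28 − 21.238)²/21.238 = 2.1530
  (30 − 36.813)²/36.813 = 1.2609
  (7 − 17.009)²/17.009 = 5.8898
  (7 − 8.411)²/8.411 = 0.2367
  (26 − 14.579)²/14.579 = 8.9471
χ² = 3.1944 + 1.8647 + 0.7977 + 0.0001 + 2.1530 + 1.2609 + 5.8898 + 0.2367 + 8.9471 = 24.34

24.34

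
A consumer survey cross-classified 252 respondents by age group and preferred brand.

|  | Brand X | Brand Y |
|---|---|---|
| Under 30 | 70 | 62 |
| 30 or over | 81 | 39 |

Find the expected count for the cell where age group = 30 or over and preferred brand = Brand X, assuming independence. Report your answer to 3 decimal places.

Row total (30 or over) = 120; column total (Brand X) = 151; grand total N = 252.
Expected count = (row total × column total) / N = 120 × 151 / 252 = 71.905.

71.905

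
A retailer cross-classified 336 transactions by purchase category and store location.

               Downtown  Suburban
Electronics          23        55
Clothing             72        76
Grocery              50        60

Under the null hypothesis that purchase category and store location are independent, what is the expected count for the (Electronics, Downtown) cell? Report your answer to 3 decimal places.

33.661

Row total (Electronics) = 78; column total (Downtown) = 145; grand total N = 336.
Expected count = (row total × column total) / N = 78 × 145 / 336 = 33.661.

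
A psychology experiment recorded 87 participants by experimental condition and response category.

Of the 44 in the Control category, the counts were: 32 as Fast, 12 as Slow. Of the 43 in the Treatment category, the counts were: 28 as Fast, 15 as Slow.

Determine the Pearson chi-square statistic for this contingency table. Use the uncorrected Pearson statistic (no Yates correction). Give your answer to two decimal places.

Row totals: 44, 43. Column totals: 60, 27. Grand total N = 87.
Expected counts (row total × column total / N):
  Control, Fast: 44×60/87 = 30.345
  Control, Slow: 44×27/87 = 13.655
  Treatment, Fast: 43×60/87 = 29.655
  Treatment, Slow: 43×27/87 = 13.345
Contributions (O − E)²/E:
  (32 − 30.345)²/30.345 = 0.0903
  (12 − 13.655)²/13.655 = 0.2006
  (28 − 29.655)²/29.655 = 0.0924
  (15 − 13.345)²/13.345 = 0.2052
χ² = 0.0903 + 0.2006 + 0.0924 + 0.2052 = 0.59

0.59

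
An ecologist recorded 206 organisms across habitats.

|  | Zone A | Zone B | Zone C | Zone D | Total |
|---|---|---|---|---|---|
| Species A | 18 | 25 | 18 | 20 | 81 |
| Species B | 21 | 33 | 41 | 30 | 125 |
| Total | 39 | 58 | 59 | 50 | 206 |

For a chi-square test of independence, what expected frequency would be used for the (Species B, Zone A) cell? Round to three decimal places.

23.665

Row total (Species B) = 125; column total (Zone A) = 39; grand total N = 206.
Expected count = (row total × column total) / N = 125 × 39 / 206 = 23.665.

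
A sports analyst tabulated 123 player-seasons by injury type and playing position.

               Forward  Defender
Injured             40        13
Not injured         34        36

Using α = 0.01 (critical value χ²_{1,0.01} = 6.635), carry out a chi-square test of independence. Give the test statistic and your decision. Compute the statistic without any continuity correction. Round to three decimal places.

Row totals: 53, 70. Column totals: 74, 49. Grand total N = 123.
Expected counts (row total × column total / N):
  Injured, Forward: 53×74/123 = 31.8862
  Injured, Defender: 53×49/123 = 21.1138
  Not injured, Forward: 70×74/123 = 42.1138
  Not injured, Defender: 70×49/123 = 27.8862
Contributions (O − E)²/E:
  (40 − 31.8862)²/31.8862 = 2.0646
  (13 − 21.1138)²/21.1138 = 3.1180
  (34 − 42.1138)²/42.1138 = 1.5632
  (36 − 27.8862)²/27.8862 = 2.3608
χ² = 2.0646 + 3.1180 + 1.5632 + 2.3608 = 9.107
df = (2−1)(2−1) = 1. Since 9.107 > 6.635, reject the null hypothesis of independence at α = 0.01.

9.107; reject H₀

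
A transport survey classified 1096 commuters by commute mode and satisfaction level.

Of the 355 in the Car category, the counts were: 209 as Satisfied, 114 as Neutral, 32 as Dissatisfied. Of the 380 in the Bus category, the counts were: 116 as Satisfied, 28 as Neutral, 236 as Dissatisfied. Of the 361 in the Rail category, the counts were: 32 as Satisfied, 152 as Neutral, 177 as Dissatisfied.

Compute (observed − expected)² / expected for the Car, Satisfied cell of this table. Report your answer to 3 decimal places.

Row total (Car) = 355; column total (Satisfied) = 357; N = 1096.
Expected count E = 355 × 357 / 1096 = 115.6341.
Contribution = (O − E)²/E = (209 − 115.6341)² / 115.6341 = 75.386.

75.386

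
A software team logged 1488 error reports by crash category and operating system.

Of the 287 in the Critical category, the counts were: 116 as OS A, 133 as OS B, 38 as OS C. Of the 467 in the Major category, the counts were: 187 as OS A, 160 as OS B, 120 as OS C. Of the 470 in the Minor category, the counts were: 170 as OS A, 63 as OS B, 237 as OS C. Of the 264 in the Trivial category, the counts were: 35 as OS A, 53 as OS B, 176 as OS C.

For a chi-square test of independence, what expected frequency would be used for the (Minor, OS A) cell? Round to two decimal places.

Row total (Minor) = 470; column total (OS A) = 508; grand total N = 1488.
Expected count = (row total × column total) / N = 470 × 508 / 1488 = 160.46.

160.46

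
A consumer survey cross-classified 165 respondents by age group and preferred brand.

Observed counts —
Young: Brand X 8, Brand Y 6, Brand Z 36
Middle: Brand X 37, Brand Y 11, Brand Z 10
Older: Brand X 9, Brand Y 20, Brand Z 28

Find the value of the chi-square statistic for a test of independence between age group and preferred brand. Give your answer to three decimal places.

Row totals: 50, 58, 57. Column totals: 54, 37, 74. Grand total N = 165.
Expected counts (row total × column total / N):
  Young, Brand X: 50×54/165 = 16.36364
  Young, Brand Y: 50×37/165 = 11.21212
  Young, Brand Z: 50×74/165 = 22.42424
  Middle, Brand X: 58×54/165 = 18.98182
  Middle, Brand Y: 58×37/165 = 13.00606
  Middle, Brand Z: 58×74/165 = 26.01212
  Older, Brand X: 57×54/165 = 18.65455
  Older, Brand Y: 57×37/165 = 12.78182
  Older, Brand Z: 57×74/165 = 25.56364
Contributions (O − E)²/E:
  (8 − 16.36364)²/16.36364 = 4.2748
  (6 − 11.21212)²/11.21212 = 2.4229
  (36 − 22.42424)²/22.42424 = 8.2188
  (37 − 18.98182)²/18.98182 = 17.1035
  (11 − 13.00606)²/13.00606 = 0.3094
  (10 − 26.01212)²/26.01212 = 9.8565
  (9 − 18.65455)²/18.65455 = 4.9967
  (20 − 12.78182)²/12.78182 = 4.0763
  (28 − 25.56364)²/25.56364 = 0.2322
χ² = 4.2748 + 2.4229 + 8.2188 + 17.1035 + 0.3094 + 9.8565 + 4.9967 + 4.0763 + 0.2322 = 51.491

51.491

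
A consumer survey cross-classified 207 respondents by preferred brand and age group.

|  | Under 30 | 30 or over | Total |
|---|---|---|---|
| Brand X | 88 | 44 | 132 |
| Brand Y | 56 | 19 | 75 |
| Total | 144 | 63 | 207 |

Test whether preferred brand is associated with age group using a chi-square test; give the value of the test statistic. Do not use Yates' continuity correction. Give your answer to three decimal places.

Grand total N = 207.
Expected counts (row total × column total / N):
  Brand X, Under 30: 132×144/207 = 91.8261
  Brand X, 30 or over: 132×63/207 = 40.1739
  Brand Y, Under 30: 75×144/207 = 52.1739
  Brand Y, 30 or over: 75×63/207 = 22.8261
Contributions (O − E)²/E:
  (88 − 91.8261)²/91.8261 = 0.1594
  (44 − 40.1739)²/40.1739 = 0.3644
  (56 − 52.1739)²/52.1739 = 0.2806
  (19 − 22.8261)²/22.8261 = 0.6413
χ² = 0.1594 + 0.3644 + 0.2806 + 0.6413 = 1.446

1.446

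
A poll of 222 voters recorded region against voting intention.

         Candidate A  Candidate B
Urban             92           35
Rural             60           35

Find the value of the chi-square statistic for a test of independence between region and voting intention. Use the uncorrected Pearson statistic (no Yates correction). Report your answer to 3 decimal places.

2.169

Row totals: 127, 95. Column totals: 152, 70. Grand total N = 222.
Expected counts (row total × column total / N):
  Urban, Candidate A: 127×152/222 = 86.9550
  Urban, Candidate B: 127×70/222 = 40.0450
  Rural, Candidate A: 95×152/222 = 65.0450
  Rural, Candidate B: 95×70/222 = 29.9550
Contributions (O − E)²/E:
  (92 − 86.9550)²/86.9550 = 0.2927
  (35 − 40.0450)²/40.0450 = 0.6356
  (60 − 65.0450)²/65.0450 = 0.3913
  (35 − 29.9550)²/29.9550 = 0.8497
χ² = 0.2927 + 0.6356 + 0.3913 + 0.8497 = 2.169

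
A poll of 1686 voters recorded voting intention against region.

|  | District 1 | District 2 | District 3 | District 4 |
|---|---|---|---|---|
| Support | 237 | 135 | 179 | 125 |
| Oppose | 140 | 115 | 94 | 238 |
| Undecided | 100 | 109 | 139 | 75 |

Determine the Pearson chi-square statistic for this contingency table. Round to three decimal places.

Row totals: 676, 587, 423. Column totals: 477, 359, 412, 438. Grand total N = 1686.
Expected counts (row total × column total / N):
  Support, District 1: 676×477/1686 = 191.2527
  Support, District 2: 676×359/1686 = 143.9407
  Support, District 3: 676×412/1686 = 165.1910
  Support, District 4: 676×438/1686 = 175.6157
  Oppose, District 1: 587×477/1686 = 166.0730
  Oppose, District 2: 587×359/1686 = 124.9899
  Oppose, District 3: 587×412/1686 = 143.4425
  Oppose, District 4: 587×438/1686 = 152.4947
  Undecided, District 1: 423×477/1686 = 119.6744
  Undecided, District 2: 423×359/1686 = 90.0694
  Undecided, District 3: 423×412/1686 = 103.3665
  Undecided, District 4: 423×438/1686 = 109.8897
Contributions (O − E)²/E:
  (237 − 191.2527)²/191.2527 = 10.9427
  (135 − 143.9407)²/143.9407 = 0.5553
  (179 − 165.1910)²/165.1910 = 1.1544
  (125 − 175.6157)²/175.6157 = 14.5884
  (140 − 166.0730)²/166.0730 = 4.0934
  (115 − 124.9899)²/124.9899 = 0.7984
  (94 − 143.4425)²/143.4425 = 17.0421
  (238 − 152.4947)²/152.4947 = 47.9437
  (100 − 119.6744)²/119.6744 = 3.2345
  (109 − 90.0694)²/90.0694 = 3.9788
  (139 − 103.3665)²/103.3665 = 12.2839
  (75 − 109.8897)²/109.8897 = 11.0774
χ² = 10.9427 + 0.5553 + 1.1544 + 14.5884 + 4.0934 + 0.7984 + 17.0421 + 47.9437 + 3.2345 + 3.9788 + 12.2839 + 11.0774 = 127.693

127.693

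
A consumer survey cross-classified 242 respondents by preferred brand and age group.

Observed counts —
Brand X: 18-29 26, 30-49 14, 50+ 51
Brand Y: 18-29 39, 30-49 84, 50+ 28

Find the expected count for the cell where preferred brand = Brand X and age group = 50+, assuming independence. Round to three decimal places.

Row total (Brand X) = 91; column total (50+) = 79; grand total N = 242.
Expected count = (row total × column total) / N = 91 × 79 / 242 = 29.707.

29.707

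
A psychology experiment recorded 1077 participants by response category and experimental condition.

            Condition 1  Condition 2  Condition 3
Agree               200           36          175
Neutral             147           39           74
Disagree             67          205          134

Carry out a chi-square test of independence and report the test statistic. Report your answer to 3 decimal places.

Row totals: 411, 260, 406. Column totals: 414, 280, 383. Grand total N = 1077.
Expected counts (row total × column total / N):
  Agree, Condition 1: 411×414/1077 = 157.9889
  Agree, Condition 2: 411×280/1077 = 106.8524
  Agree, Condition 3: 411×383/1077 = 146.1588
  Neutral, Condition 1: 260×414/1077 = 99.9443
  Neutral, Condition 2: 260×280/1077 = 67.5952
  Neutral, Condition 3: 260×383/1077 = 92.4605
  Disagree, Condition 1: 406×414/1077 = 156.0669
  Disagree, Condition 2: 406×280/1077 = 105.5525
  Disagree, Condition 3: 406×383/1077 = 144.3807
Contributions (O − E)²/E:
  (200 − 157.9889)²/157.9889 = 11.1712
  (36 − 106.8524)²/106.8524 = 46.9813
  (175 − 146.1588)²/146.1588 = 5.6912
  (147 − 99.9443)²/99.9443 = 22.1547
  (39 − 67.5952)²/67.5952 = 12.0968
  (74 − 92.4605)²/92.4605 = 3.6858
  (67 − 156.0669)²/156.0669 = 50.8302
  (205 − 105.5525)²/105.5525 = 93.6956
  (134 − 144.3807)²/144.3807 = 0.7464
χ² = 11.1712 + 46.9813 + 5.6912 + 22.1547 + 12.0968 + 3.6858 + 50.8302 + 93.6956 + 0.7464 = 247.053

247.053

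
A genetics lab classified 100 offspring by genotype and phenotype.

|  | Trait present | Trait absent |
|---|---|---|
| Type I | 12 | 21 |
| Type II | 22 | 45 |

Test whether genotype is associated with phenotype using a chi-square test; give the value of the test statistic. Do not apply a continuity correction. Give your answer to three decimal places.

0.123

Row totals: 33, 67. Column totals: 34, 66. Grand total N = 100.
Expected counts (row total × column total / N):
  Type I, Trait present: 33×34/100 = 11.2200
  Type I, Trait absent: 33×66/100 = 21.7800
  Type II, Trait present: 67×34/100 = 22.7800
  Type II, Trait absent: 67×66/100 = 44.2200
Contributions (O − E)²/E:
  (12 − 11.2200)²/11.2200 = 0.0542
  (21 − 21.7800)²/21.7800 = 0.0279
  (22 − 22.7800)²/22.7800 = 0.0267
  (45 − 44.2200)²/44.2200 = 0.0138
χ² = 0.0542 + 0.0279 + 0.0267 + 0.0138 = 0.123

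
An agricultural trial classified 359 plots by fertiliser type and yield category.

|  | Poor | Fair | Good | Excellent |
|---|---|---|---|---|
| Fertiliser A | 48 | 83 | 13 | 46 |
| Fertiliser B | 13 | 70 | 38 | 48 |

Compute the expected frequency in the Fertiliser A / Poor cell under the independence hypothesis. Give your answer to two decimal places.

Row total (Fertiliser A) = 190; column total (Poor) = 61; grand total N = 359.
Expected count = (row total × column total) / N = 190 × 61 / 359 = 32.28.

32.28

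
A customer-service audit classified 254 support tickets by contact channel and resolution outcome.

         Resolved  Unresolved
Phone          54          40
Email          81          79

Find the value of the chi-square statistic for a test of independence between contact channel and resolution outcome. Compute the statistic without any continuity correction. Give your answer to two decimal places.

Row totals: 94, 160. Column totals: 135, 119. Grand total N = 254.
Expected counts (row total × column total / N):
  Phone, Resolved: 94×135/254 = 49.961
  Phone, Unresolved: 94×119/254 = 44.039
  Email, Resolved: 160×135/254 = 85.039
  Email, Unresolved: 160×119/254 = 74.961
Contributions (O − E)²/E:
  (54 − 49.961)²/49.961 = 0.3265
  (40 − 44.039)²/44.039 = 0.3704
  (81 − 85.039)²/85.039 = 0.1918
  (79 − 74.961)²/74.961 = 0.2176
χ² = 0.3265 + 0.3704 + 0.1918 + 0.2176 = 1.11

1.11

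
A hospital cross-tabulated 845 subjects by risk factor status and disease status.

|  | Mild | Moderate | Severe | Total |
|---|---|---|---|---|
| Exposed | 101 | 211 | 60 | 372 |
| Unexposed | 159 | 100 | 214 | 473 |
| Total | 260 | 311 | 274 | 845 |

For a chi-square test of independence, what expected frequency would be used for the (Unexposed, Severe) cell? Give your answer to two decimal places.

Row total (Unexposed) = 473; column total (Severe) = 274; grand total N = 845.
Expected count = (row total × column total) / N = 473 × 274 / 845 = 153.38.

153.38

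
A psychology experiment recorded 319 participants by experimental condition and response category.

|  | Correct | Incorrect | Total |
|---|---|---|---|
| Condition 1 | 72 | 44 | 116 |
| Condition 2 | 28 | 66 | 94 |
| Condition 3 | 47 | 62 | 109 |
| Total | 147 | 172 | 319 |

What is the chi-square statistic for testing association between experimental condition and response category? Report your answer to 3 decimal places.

22.363

Grand total N = 319.
Expected counts (row total × column total / N):
  Condition 1, Correct: 116×147/319 = 53.4545
  Condition 1, Incorrect: 116×172/319 = 62.5455
  Condition 2, Correct: 94×147/319 = 43.3166
  Condition 2, Incorrect: 94×172/319 = 50.6834
  Condition 3, Correct: 109×147/319 = 50.2288
  Condition 3, Incorrect: 109×172/319 = 58.7712
Contributions (O − E)²/E:
  (72 − 53.4545)²/53.4545 = 6.4342
  (44 − 62.5455)²/62.5455 = 5.4990
  (28 − 43.3166)²/43.3166 = 5.4159
  (66 − 50.6834)²/50.6834 = 4.6287
  (47 − 50.2288)²/50.2288 = 0.2076
  (62 − 58.7712)²/58.7712 = 0.1774
χ² = 6.4342 + 5.4990 + 5.4159 + 4.6287 + 0.2076 + 0.1774 = 22.363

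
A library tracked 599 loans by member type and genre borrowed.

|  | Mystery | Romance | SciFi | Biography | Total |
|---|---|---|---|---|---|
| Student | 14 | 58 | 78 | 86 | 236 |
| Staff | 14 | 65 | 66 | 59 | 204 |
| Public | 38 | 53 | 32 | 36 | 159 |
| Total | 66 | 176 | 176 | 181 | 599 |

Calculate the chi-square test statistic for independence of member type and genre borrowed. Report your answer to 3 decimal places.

48.297

Grand total N = 599.
Expected counts (row total × column total / N):
  Student, Mystery: 236×66/599 = 26.0033
  Student, Romance: 236×176/599 = 69.3422
  Student, SciFi: 236×176/599 = 69.3422
  Student, Biography: 236×181/599 = 71.3122
  Staff, Mystery: 204×66/599 = 22.4775
  Staff, Romance: 204×176/599 = 59.9399
  Staff, SciFi: 204×176/599 = 59.9399
  Staff, Biography: 204×181/599 = 61.6427
  Public, Mystery: 159×66/599 = 17.5192
  Public, Romance: 159×176/599 = 46.7179
  Public, SciFi: 159×176/599 = 46.7179
  Public, Biography: 159×181/599 = 48.0451
Contributions (O − E)²/E:
  (14 − 26.0033)²/26.0033 = 5.5408
  (58 − 69.3422)²/69.3422 = 1.8552
  (78 − 69.3422)²/69.3422 = 1.0810
  (86 − 71.3122)²/71.3122 = 3.0252
  (14 − 22.4775)²/22.4775 = 3.1973
  (65 − 59.9399)²/59.9399 = 0.4272
  (66 − 59.9399)²/59.9399 = 0.6127
  (59 − 61.6427)²/61.6427 = 0.1133
  (38 − 17.5192)²/17.5192 = 23.9431
  (53 − 46.7179)²/46.7179 = 0.8447
  (32 − 46.7179)²/46.7179 = 4.6367
  (36 − 48.0451)²/48.0451 = 3.0198
χ² = 5.5408 + 1.8552 + 1.0810 + 3.0252 + 3.1973 + 0.4272 + 0.6127 + 0.1133 + 23.9431 + 0.8447 + 4.6367 + 3.0198 = 48.297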